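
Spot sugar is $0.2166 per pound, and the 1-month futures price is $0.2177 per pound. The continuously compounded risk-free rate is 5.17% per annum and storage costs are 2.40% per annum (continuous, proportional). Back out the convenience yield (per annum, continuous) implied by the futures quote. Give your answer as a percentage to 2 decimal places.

1.49%

F = S·e^((r+u−y)T) ⇒ (r+u−y) = ln(F/S)/T
ln(0.2177/0.2166) = 0.005066; /T ⇒ 0.060792
y = r + u − ln(F/S)/T = 0.0517 + 0.0240 − 0.060792 = 0.014908
y = 1.49%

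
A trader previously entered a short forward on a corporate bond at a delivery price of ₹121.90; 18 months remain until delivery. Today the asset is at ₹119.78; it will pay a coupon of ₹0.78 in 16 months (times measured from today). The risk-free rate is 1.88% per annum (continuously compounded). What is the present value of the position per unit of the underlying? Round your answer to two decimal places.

PV(remaining coupons) I = 0.78·e^(−0.0188·16/12) = 0.7607
Current forward F = (S − I)·e^(rT) = (119.78 − 0.7607)·e^(0.0188·18/12) = 119.0193 × 1.028601 = 122.4234
Value (long) = (F − K)·e^(−rT) = (122.4234 − 121.90) × 0.972194 = 0.5088
Short position value = −(long value) = -₹0.51

-₹0.51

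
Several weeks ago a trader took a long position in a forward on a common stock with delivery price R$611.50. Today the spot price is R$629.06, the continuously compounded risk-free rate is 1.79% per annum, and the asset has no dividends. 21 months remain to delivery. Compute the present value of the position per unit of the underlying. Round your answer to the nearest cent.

R$36.42

Current fair forward for the remaining 21 months: F = S·e^(r·T), r = 0.0179
F = 629.06 · e^(0.0179 × 21/12) = 629.06 × 1.031821 = 649.0773
Value of long forward = (F − K)·e^(−rT) = (649.0773 − 611.50) · e^(−0.0179·21/12)
= 37.5773 × 0.969161 = 36.42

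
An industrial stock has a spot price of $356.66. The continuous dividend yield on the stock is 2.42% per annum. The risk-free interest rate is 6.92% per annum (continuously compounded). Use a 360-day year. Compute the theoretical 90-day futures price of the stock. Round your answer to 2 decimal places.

$360.70

F = S·e^((r − q)T) = 356.66 · e^((0.0692 − 0.0242) × 90/360)
= 356.66 · e^0.011250 = 356.66 × 1.011314
F = $360.70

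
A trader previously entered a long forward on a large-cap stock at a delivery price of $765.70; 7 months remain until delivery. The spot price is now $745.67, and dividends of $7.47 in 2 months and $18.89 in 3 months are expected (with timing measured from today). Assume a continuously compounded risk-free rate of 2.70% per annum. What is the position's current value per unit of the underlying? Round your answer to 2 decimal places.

-$34.26

PV(remaining dividends) I = 7.47·e^(−0.0270·2/12) + 18.89·e^(−0.0270·3/12) = 26.1994
Current forward F = (S − I)·e^(rT) = (745.67 − 26.1994)·e^(0.0270·7/12) = 719.4706 × 1.015875 = 730.8922
Value (long) = (F − K)·e^(−rT) = (730.8922 − 765.70) × 0.984373 = -34.2639
Value = -$34.26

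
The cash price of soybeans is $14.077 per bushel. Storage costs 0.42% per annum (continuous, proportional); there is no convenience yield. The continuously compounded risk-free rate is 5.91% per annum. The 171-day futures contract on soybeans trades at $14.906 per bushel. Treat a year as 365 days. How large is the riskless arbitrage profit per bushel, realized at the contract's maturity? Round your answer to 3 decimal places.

$0.405 per bushel

Fair futures: F* = S·e^(carry·T), with carry = (r + u) = 0.0591 + 0.0042 = 0.0633
F* = 14.077 · e^(0.0633 × 171/365) = 14.077 · e^0.029656 = 14.077 × 1.030100 = $14.5007
Market $14.906 > fair $14.5007: forward overpriced → cash-and-carry (buy spot, short the forward).
At maturity, profit = |F_mkt − F*| = |14.906 − 14.5007| = $0.405 per bushel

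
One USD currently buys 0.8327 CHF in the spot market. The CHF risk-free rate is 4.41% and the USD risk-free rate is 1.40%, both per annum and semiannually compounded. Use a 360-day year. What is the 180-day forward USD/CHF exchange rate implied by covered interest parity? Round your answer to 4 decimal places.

By covered interest parity, F = S · (1+r_CHF/2)^(2T) / (1+r_USD/2)^(2T)
= 0.8327 × 1.022050 / 1.007000 = 0.8327 × 1.014945
F = 0.8451 CHF per USD

0.8451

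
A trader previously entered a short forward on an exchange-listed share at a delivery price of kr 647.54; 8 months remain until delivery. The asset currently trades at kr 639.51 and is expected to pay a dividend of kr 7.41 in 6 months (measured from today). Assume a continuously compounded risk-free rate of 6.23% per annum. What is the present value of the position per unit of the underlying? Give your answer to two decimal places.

PV(remaining dividends) I = 7.41·e^(−0.0623·6/12) = 7.1827
Current forward F = (S − I)·e^(rT) = (639.51 − 7.1827)·e^(0.0623·8/12) = 632.3273 × 1.042408 = 659.1430
Value (long) = (F − K)·e^(−rT) = (659.1430 − 647.54) × 0.959317 = 11.1310
Short position value = −(long value) = -kr 11.13

-kr 11.13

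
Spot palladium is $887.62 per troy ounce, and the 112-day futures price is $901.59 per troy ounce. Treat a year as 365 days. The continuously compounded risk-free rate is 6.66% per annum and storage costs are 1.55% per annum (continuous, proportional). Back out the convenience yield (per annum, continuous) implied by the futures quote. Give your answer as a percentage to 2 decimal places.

F = S·e^((r+u−y)T) ⇒ (r+u−y) = ln(F/S)/T
ln(901.59/887.62) = 0.015616; /T ⇒ 0.050891
y = r + u − ln(F/S)/T = 0.0666 + 0.0155 − 0.050891 = 0.031209
y = 3.12%

3.12%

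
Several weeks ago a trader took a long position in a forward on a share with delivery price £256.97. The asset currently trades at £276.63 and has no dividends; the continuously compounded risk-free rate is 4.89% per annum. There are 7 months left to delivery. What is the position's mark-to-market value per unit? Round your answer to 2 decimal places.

£26.89

Current fair forward for the remaining 7 months: F = S·e^(r·T), r = 0.0489
F = 276.63 · e^(0.0489 × 7/12) = 276.63 × 1.028936 = 284.6346
Value of long forward = (F − K)·e^(−rT) = (284.6346 − 256.97) · e^(−0.0489·7/12)
= 27.6646 × 0.971878 = 26.89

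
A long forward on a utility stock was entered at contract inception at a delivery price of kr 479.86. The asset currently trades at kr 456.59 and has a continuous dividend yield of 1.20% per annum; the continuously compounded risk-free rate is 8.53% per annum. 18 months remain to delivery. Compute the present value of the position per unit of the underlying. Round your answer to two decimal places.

Current fair forward for the remaining 18 months: F = S·e^((r − q)·T), (r − q) = 0.0853 − 0.0120 = 0.0733
F = 456.59 · e^(0.0733 × 18/12) = 456.59 × 1.116222 = 509.6558
Value of long forward = (F − K)·e^(−rT) = (509.6558 − 479.86) · e^(−0.0853·18/12)
= 29.7958 × 0.879897 = 26.22

kr 26.22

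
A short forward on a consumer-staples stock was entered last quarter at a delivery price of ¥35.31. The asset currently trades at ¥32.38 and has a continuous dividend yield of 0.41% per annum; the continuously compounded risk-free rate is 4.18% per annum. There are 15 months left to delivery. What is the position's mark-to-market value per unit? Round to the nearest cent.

Current fair forward for the remaining 15 months: F = S·e^((r − q)·T), (r − q) = 0.0418 − 0.0041 = 0.0377
F = 32.38 · e^(0.0377 × 15/12) = 32.38 × 1.048253 = 33.9424
Value of long forward = (F − K)·e^(−rT) = (33.9424 − 35.31) · e^(−0.0418·15/12)
= -1.3676 × 0.949092 = -1.30
Short position value = −(long value) = ¥1.30

¥1.30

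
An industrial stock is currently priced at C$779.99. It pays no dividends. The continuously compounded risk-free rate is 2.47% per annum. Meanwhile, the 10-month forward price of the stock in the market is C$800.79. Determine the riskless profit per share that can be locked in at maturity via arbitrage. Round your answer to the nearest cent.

C$4.58 per share

Fair forward: F* = S·e^(carry·T), with carry = r = 0.0247
F* = 779.99 · e^(0.0247 × 10/12) = 779.99 · e^0.020583 = 779.99 × 1.020796 = C$796.2107
Market C$800.79 > fair C$796.2107: forward overpriced → cash-and-carry (buy spot, short the forward).
At maturity, profit = |F_mkt − F*| = |800.79 − 796.2107| = C$4.58 per share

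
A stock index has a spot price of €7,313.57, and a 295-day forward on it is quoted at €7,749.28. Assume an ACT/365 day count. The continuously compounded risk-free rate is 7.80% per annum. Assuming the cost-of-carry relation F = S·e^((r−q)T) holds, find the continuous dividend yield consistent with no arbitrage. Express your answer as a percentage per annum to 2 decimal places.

0.64%

From F = S·e^((r−q)T): (r − q) = ln(F/S)/T
ln(7749.28/7313.57) = ln(1.059576) = 0.057869
(r − q) = 0.057869 / (295/365) = 0.071601
q = r − ln(F/S)/T = 0.0780 − 0.071601 = 0.006399
q = 0.64%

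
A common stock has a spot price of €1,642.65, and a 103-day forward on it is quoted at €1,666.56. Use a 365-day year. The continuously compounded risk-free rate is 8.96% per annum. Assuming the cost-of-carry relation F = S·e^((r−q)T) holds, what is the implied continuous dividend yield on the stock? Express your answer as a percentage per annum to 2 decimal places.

From F = S·e^((r−q)T): (r − q) = ln(F/S)/T
ln(1666.56/1642.65) = ln(1.014556) = 0.014451
(r − q) = 0.014451 / (103/365) = 0.051210
q = r − ln(F/S)/T = 0.0896 − 0.051210 = 0.038390
q = 3.84%

3.84%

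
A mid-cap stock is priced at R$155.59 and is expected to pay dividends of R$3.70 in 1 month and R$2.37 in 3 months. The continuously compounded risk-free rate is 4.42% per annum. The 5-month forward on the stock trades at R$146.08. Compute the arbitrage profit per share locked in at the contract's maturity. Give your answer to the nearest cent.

PV(dividends) I = 3.70·e^(−0.0442·1/12) + 2.37·e^(−0.0442·3/12) = 6.0304
Fair forward F* = (S − I)·e^(rT) = (155.59 − 6.0304)·e^0.018417 = 149.5596 × 1.018588 = 152.3396
Market R$146.08 < fair 152.3396: forward underpriced → reverse cash-and-carry (short the stock, invest proceeds at r, pay the dividends, go long the forward).
Profit at T = |F_mkt − F*| = |146.08 − 152.3396| = R$6.26 per share

R$6.26 per share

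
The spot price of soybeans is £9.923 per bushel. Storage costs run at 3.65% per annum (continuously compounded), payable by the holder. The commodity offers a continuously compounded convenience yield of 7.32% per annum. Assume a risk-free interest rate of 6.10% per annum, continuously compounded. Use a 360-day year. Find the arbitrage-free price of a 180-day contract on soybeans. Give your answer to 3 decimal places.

£10.044 per bushel

Net carry = r + u − y = 0.0610 + 0.0365 − 0.0732 = 0.0243
F = S·e^((r+u−y)T) = 9.923 · e^(0.0243 × 180/360) = 9.923 · e^0.012150
= 9.923 × 1.012224 = £10.044 per bushel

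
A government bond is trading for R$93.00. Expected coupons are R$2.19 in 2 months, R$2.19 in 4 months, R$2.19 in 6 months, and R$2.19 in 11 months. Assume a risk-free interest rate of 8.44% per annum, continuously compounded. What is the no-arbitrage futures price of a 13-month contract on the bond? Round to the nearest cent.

R$92.68

PV(coupons) I = 2.19·e^(−0.0844·2/12) + 2.19·e^(−0.0844·4/12) + 2.19·e^(−0.0844·6/12) + 2.19·e^(−0.0844·11/12)
I = 2.1594 + 2.1292 + 2.0995 + 2.0270 = 8.4151
F = (S − I)·e^(rT) = (93.00 − 8.4151) · e^(0.0844·13/12)
= 84.5849 · e^0.091433 = 84.5849 × 1.095743 = R$92.68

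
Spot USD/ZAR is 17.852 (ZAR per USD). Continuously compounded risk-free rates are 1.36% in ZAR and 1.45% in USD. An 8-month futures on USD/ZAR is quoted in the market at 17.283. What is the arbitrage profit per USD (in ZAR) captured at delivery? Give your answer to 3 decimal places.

0.558 per USD (in ZAR)

Fair futures: F* = S·e^(carry·T), with carry = (r_ZAR − r_USD) = 0.0136 − 0.0145 = -0.0009
F* = 17.852 · e^(-0.0009 × 8/12) = 17.852 · e^-0.000600 = 17.852 × 0.999400 = 17.8413
Market 17.283 < fair 17.8413: forward underpriced → reverse cash-and-carry (short spot, go long the forward).
At maturity, profit = |F_mkt − F*| = |17.283 − 17.8413| = 0.558 per USD (in ZAR)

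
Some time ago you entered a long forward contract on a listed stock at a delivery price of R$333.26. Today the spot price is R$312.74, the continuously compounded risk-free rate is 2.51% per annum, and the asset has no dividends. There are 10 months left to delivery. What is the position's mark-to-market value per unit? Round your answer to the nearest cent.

Current fair forward for the remaining 10 months: F = S·e^(r·T), r = 0.0251
F = 312.74 · e^(0.0251 × 10/12) = 312.74 × 1.021137 = 319.3504
Value of long forward = (F − K)·e^(−rT) = (319.3504 − 333.26) · e^(−0.0251·10/12)
= -13.9096 × 0.979301 = -13.62

-R$13.62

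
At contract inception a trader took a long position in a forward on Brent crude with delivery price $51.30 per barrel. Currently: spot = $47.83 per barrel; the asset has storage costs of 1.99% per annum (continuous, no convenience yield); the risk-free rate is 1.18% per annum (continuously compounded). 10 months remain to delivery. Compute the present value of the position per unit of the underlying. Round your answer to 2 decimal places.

-$2.17 per barrel

Current fair forward for the remaining 10 months: F = S·e^((r + u)·T), (r + u) = 0.0118 + 0.0199 = 0.0317
F = 47.83 · e^(0.0317 × 10/12) = 47.83 × 1.026769 = 49.1104
Value of long forward = (F − K)·e^(−rT) = (49.1104 − 51.30) · e^(−0.0118·10/12)
= -2.1896 × 0.990215 = -2.17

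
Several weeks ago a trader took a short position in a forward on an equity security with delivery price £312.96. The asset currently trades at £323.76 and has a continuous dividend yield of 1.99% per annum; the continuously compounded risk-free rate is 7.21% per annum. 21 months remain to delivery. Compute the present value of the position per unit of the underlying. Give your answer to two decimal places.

Current fair forward for the remaining 21 months: F = S·e^((r − q)·T), (r − q) = 0.0721 − 0.0199 = 0.0522
F = 323.76 · e^(0.0522 × 21/12) = 323.76 × 1.095652 = 354.7283
Value of long forward = (F − K)·e^(−rT) = (354.7283 − 312.96) · e^(−0.0721·21/12)
= 41.7683 × 0.881461 = 36.82
Short position value = −(long value) = -£36.82

-£36.82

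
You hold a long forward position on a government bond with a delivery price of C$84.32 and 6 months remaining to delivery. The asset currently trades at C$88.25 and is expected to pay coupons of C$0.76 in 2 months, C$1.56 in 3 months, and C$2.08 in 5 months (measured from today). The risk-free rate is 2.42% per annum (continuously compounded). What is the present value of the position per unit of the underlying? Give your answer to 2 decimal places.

PV(remaining coupons) I = 0.76·e^(−0.0242·2/12) + 1.56·e^(−0.0242·3/12) + 2.08·e^(−0.0242·5/12) = 4.3667
Current forward F = (S − I)·e^(rT) = (88.25 − 4.3667)·e^(0.0242·6/12) = 83.8833 × 1.012174 = 84.9045
Value (long) = (F − K)·e^(−rT) = (84.9045 − 84.32) × 0.987973 = 0.5775
Value = C$0.58

C$0.58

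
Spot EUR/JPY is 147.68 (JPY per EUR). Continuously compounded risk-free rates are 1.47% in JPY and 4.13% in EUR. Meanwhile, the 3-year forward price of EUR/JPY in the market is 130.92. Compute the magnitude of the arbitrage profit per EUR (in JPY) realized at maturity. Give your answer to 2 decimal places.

5.43 per EUR (in JPY)

Fair forward: F* = S·e^(carry·T), with carry = (r_JPY − r_EUR) = 0.0147 − 0.0413 = -0.0266
F* = 147.68 · e^(-0.0266 × 3) = 147.68 · e^-0.079800 = 147.68 × 0.923301 = 136.3531
Market 130.92 < fair 136.3531: forward underpriced → reverse cash-and-carry (short spot, go long the forward).
At maturity, profit = |F_mkt − F*| = |130.92 − 136.3531| = 5.43 per EUR (in JPY)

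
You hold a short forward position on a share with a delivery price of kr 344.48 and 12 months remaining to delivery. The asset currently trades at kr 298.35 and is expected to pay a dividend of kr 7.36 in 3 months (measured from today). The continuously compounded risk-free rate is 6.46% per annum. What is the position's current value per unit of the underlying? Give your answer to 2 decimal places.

PV(remaining dividends) I = 7.36·e^(−0.0646·3/12) = 7.2421
Current forward F = (S − I)·e^(rT) = (298.35 − 7.2421)·e^(0.0646·12/12) = 291.1079 × 1.066732 = 310.5341
Value (long) = (F − K)·e^(−rT) = (310.5341 − 344.48) × 0.937442 = -31.8223
Short position value = −(long value) = kr 31.82

kr 31.82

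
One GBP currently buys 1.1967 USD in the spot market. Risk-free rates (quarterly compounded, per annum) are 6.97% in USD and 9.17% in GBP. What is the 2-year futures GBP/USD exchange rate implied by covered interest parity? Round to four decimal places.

By covered interest parity, F = S · (1+r_USD/4)^(4T) / (1+r_GBP/4)^(4T)
= 1.1967 × 1.148204 / 1.198810 = 1.1967 × 0.957786
F = 1.1462 USD per GBP

1.1462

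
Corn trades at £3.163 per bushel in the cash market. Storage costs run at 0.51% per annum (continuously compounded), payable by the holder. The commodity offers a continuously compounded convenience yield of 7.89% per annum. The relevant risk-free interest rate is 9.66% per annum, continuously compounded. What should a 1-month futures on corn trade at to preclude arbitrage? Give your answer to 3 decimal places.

£3.169 per bushel

Net carry = r + u − y = 0.0966 + 0.0051 − 0.0789 = 0.0228
F = S·e^((r+u−y)T) = 3.163 · e^(0.0228 × 1/12) = 3.163 · e^0.001900
= 3.163 × 1.001902 = £3.169 per bushel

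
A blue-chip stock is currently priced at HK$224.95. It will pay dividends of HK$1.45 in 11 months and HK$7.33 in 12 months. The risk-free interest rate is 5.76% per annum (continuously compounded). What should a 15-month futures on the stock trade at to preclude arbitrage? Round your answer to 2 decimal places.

HK$232.83

PV(dividends) I = 1.45·e^(−0.0576·11/12) + 7.33·e^(−0.0576·12/12)
I = 1.3754 + 6.9197 = 8.2951
F = (S − I)·e^(rT) = (224.95 − 8.2951) · e^(0.0576·15/12)
= 216.6549 · e^0.072000 = 216.6549 × 1.074655 = HK$232.83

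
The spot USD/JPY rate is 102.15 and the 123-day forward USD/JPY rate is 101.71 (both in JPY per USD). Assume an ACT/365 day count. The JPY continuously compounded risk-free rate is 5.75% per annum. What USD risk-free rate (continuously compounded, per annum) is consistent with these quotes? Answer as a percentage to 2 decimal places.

7.03%

F = S·e^((r_JPY − r_USD)T) ⇒ r_USD = r_JPY − ln(F/S)/T
ln(101.71/102.15) = -0.004317; /(123/365) = -0.012811
r_USD = 0.0575 + 0.012811 = 0.070311
r_USD = 7.03%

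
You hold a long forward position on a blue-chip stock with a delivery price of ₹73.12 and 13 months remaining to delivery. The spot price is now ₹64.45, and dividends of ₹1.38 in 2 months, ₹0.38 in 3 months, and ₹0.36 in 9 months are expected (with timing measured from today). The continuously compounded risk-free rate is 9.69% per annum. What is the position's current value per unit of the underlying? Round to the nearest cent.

PV(remaining dividends) I = 1.38·e^(−0.0969·2/12) + 0.38·e^(−0.0969·3/12) + 0.36·e^(−0.0969·9/12) = 2.0636
Current forward F = (S − I)·e^(rT) = (64.45 − 2.0636)·e^(0.0969·13/12) = 62.3864 × 1.110683 = 69.2915
Value (long) = (F − K)·e^(−rT) = (69.2915 − 73.12) × 0.900347 = -3.4470
Value = -₹3.45

-₹3.45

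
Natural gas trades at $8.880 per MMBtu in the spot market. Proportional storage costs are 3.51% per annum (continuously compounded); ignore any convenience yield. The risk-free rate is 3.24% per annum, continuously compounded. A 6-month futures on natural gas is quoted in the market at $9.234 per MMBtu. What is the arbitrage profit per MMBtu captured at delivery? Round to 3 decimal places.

Fair futures: F* = S·e^(carry·T), with carry = (r + u) = 0.0324 + 0.0351 = 0.0675
F* = 8.880 · e^(0.0675 × 6/12) = 8.880 · e^0.033750 = 8.880 × 1.034326 = $9.1848
Market $9.234 > fair $9.1848: forward overpriced → cash-and-carry (buy spot, short the forward).
At maturity, profit = |F_mkt − F*| = |9.234 − 9.1848| = $0.049 per MMBtu

$0.049 per MMBtu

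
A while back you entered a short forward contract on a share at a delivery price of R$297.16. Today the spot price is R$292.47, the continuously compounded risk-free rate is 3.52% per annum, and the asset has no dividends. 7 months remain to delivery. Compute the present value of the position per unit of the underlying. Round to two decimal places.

Current fair forward for the remaining 7 months: F = S·e^(r·T), r = 0.0352
F = 292.47 · e^(0.0352 × 7/12) = 292.47 × 1.020746 = 298.5376
Value of long forward = (F − K)·e^(−rT) = (298.5376 − 297.16) · e^(−0.0352·7/12)
= 1.3776 × 0.979676 = 1.35
Short position value = −(long value) = -R$1.35

-R$1.35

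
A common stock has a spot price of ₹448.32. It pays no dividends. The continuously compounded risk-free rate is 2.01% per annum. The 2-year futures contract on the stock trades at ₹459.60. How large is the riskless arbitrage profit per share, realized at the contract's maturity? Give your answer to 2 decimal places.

₹7.11 per share

Fair futures: F* = S·e^(carry·T), with carry = r = 0.0201
F* = 448.32 · e^(0.0201 × 2) = 448.32 · e^0.040200 = 448.32 × 1.041019 = ₹466.7096
Market ₹459.60 < fair ₹466.7096: forward underpriced → reverse cash-and-carry (short spot, go long the forward).
At maturity, profit = |F_mkt − F*| = |459.60 − 466.7096| = ₹7.11 per share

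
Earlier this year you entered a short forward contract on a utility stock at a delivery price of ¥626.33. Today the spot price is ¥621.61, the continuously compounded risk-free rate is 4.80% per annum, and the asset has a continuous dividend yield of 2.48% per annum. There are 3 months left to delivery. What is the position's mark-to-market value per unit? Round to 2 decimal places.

Current fair forward for the remaining 3 months: F = S·e^((r − q)·T), (r − q) = 0.0480 − 0.0248 = 0.0232
F = 621.61 · e^(0.0232 × 3/12) = 621.61 × 1.005817 = 625.2259
Value of long forward = (F − K)·e^(−rT) = (625.2259 − 626.33) · e^(−0.0480·3/12)
= -1.1041 × 0.988072 = -1.09
Short position value = −(long value) = ¥1.09

¥1.09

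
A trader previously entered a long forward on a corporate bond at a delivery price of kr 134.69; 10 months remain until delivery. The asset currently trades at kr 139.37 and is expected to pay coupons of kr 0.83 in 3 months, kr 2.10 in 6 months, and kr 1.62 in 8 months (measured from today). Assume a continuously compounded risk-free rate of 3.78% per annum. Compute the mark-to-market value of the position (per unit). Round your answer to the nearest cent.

PV(remaining coupons) I = 0.83·e^(−0.0378·3/12) + 2.10·e^(−0.0378·6/12) + 1.62·e^(−0.0378·8/12) = 4.4626
Current forward F = (S − I)·e^(rT) = (139.37 − 4.4626)·e^(0.0378·10/12) = 134.9074 × 1.032001 = 139.2246
Value (long) = (F − K)·e^(−rT) = (139.2246 − 134.69) × 0.968991 = 4.3940
Value = kr 4.39

kr 4.39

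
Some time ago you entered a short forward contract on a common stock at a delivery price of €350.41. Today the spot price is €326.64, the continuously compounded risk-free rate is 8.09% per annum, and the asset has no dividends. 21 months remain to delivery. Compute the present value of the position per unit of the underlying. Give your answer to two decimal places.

Current fair forward for the remaining 21 months: F = S·e^(r·T), r = 0.0809
F = 326.64 · e^(0.0809 × 21/12) = 326.64 × 1.152087 = 376.3177
Value of long forward = (F − K)·e^(−rT) = (376.3177 − 350.41) · e^(−0.0809·21/12)
= 25.9077 × 0.867990 = 22.49
Short position value = −(long value) = -€22.49

-€22.49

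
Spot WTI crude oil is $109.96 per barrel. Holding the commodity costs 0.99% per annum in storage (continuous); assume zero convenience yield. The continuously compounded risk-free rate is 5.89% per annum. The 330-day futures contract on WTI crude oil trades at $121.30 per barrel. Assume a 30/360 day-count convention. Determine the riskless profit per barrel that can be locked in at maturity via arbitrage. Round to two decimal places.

Fair futures: F* = S·e^(carry·T), with carry = (r + u) = 0.0589 + 0.0099 = 0.0688
F* = 109.96 · e^(0.0688 × 330/360) = 109.96 · e^0.063067 = 109.96 × 1.065098 = $117.1182
Market $121.30 > fair $117.1182: forward overpriced → cash-and-carry (buy spot, short the forward).
At maturity, profit = |F_mkt − F*| = |121.30 − 117.1182| = $4.18 per barrel

$4.18 per barrel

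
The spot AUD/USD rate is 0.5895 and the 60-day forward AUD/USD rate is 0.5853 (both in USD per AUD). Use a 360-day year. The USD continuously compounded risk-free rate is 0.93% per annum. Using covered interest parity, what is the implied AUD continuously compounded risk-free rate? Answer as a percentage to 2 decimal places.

F = S·e^((r_USD − r_AUD)T) ⇒ r_AUD = r_USD − ln(F/S)/T
ln(0.5853/0.5895) = -0.007150; /(60/360) = -0.042900
r_AUD = 0.0093 + 0.042900 = 0.052200
r_AUD = 5.22%

5.22%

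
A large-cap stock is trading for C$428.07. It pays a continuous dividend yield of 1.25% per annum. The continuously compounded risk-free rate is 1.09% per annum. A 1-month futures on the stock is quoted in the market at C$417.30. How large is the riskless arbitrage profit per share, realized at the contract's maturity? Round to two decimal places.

C$10.71 per share

Fair futures: F* = S·e^(carry·T), with carry = (r − q) = 0.0109 − 0.0125 = -0.0016
F* = 428.07 · e^(-0.0016 × 1/12) = 428.07 · e^-0.000133 = 428.07 × 0.999867 = C$428.0131
Market C$417.30 < fair C$428.0131: forward underpriced → reverse cash-and-carry (short spot, go long the forward).
At maturity, profit = |F_mkt − F*| = |417.30 − 428.0131| = C$10.71 per share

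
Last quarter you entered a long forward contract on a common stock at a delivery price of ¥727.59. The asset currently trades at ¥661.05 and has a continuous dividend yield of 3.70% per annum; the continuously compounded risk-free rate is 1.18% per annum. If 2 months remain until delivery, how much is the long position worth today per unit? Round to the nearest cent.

-¥69.17

Current fair forward for the remaining 2 months: F = S·e^((r − q)·T), (r − q) = 0.0118 − 0.0370 = -0.0252
F = 661.05 · e^(-0.0252 × 2/12) = 661.05 × 0.995809 = 658.2795
Value of long forward = (F − K)·e^(−rT) = (658.2795 − 727.59) · e^(−0.0118·2/12)
= -69.3105 × 0.998035 = -69.17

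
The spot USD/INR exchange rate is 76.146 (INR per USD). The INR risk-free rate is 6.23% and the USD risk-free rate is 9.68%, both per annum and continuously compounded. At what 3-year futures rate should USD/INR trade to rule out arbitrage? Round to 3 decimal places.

68.659

F = S·e^((r_INR − r_USD)T) = 76.146 · e^((0.0623 − 0.0968) × 3)
= 76.146 · e^-0.103500 = 76.146 × 0.901676
F = 68.659 INR per USD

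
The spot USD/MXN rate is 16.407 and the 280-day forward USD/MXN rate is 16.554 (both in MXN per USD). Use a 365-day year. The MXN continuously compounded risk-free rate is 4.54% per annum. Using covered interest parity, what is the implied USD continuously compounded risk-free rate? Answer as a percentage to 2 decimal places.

3.38%

F = S·e^((r_MXN − r_USD)T) ⇒ r_USD = r_MXN − ln(F/S)/T
ln(16.554/16.407) = 0.008920; /(280/365) = 0.011628
r_USD = 0.0454 − 0.011628 = 0.033772
r_USD = 3.38%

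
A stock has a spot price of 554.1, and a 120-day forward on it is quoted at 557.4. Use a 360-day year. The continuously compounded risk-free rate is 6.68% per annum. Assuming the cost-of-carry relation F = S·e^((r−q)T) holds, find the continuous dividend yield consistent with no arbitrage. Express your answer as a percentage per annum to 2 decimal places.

From F = S·e^((r−q)T): (r − q) = ln(F/S)/T
ln(557.4/554.1) = ln(1.005956) = 0.005938
(r − q) = 0.005938 / (120/360) = 0.017814
q = r − ln(F/S)/T = 0.0668 − 0.017814 = 0.048986
q = 4.90%

4.90%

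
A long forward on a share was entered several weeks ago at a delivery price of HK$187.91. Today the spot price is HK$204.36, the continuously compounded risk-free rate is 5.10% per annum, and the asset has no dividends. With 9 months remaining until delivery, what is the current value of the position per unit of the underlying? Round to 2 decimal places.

Current fair forward for the remaining 9 months: F = S·e^(r·T), r = 0.0510
F = 204.36 · e^(0.0510 × 9/12) = 204.36 × 1.038991 = 212.3282
Value of long forward = (F − K)·e^(−rT) = (212.3282 − 187.91) · e^(−0.0510·9/12)
= 24.4182 × 0.962472 = 23.50

HK$23.50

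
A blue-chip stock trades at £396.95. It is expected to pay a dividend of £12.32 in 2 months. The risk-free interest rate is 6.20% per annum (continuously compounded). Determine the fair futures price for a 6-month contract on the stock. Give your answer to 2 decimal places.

£396.87

PV(dividends) I = 12.32·e^(−0.0620·2/12)
I = 12.1933
F = (S − I)·e^(rT) = (396.95 − 12.1933) · e^(0.0620·6/12)
= 384.7567 · e^0.031000 = 384.7567 × 1.031486 = £396.87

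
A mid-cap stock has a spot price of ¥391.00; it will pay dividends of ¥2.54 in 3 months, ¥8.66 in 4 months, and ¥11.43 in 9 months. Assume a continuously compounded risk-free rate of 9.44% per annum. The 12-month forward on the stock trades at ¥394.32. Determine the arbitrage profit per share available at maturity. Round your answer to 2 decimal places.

PV(dividends) I = 2.54·e^(−0.0944·3/12) + 8.66·e^(−0.0944·4/12) + 11.43·e^(−0.0944·9/12) = 21.5212
Fair forward F* = (S − I)·e^(rT) = (391.00 − 21.5212)·e^0.094400 = 369.4788 × 1.098999 = 406.0568
Market ¥394.32 < fair 406.0568: forward underpriced → reverse cash-and-carry (short the stock, invest proceeds at r, pay the dividends, go long the forward).
Profit at T = |F_mkt − F*| = |394.32 − 406.0568| = ¥11.74 per share

¥11.74 per share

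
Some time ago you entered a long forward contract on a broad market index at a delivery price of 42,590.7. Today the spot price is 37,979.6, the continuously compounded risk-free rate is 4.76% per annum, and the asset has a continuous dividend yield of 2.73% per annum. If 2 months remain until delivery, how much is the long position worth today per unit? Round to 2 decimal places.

-4446.97

Current fair forward for the remaining 2 months: F = S·e^((r − q)·T), (r − q) = 0.0476 − 0.0273 = 0.0203
F = 37979.6 · e^(0.0203 × 2/12) = 37979.6 × 1.00338906 = 38108.3151
Value of long forward = (F − K)·e^(−rT) = (38108.3151 − 42590.7) · e^(−0.0476·2/12)
= -4482.3849 × 0.99209805 = -4446.97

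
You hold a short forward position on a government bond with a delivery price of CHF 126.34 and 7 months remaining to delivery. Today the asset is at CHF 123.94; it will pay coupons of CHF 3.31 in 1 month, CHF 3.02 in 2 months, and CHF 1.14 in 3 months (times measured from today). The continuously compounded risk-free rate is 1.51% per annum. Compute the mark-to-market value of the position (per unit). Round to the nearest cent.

CHF 8.75

PV(remaining coupons) I = 3.31·e^(−0.0151·1/12) + 3.02·e^(−0.0151·2/12) + 1.14·e^(−0.0151·3/12) = 7.4540
Current forward F = (S − I)·e^(rT) = (123.94 − 7.4540)·e^(0.0151·7/12) = 116.4860 × 1.008847 = 117.5166
Value (long) = (F − K)·e^(−rT) = (117.5166 − 126.34) × 0.991230 = -8.7460
Short position value = −(long value) = CHF 8.75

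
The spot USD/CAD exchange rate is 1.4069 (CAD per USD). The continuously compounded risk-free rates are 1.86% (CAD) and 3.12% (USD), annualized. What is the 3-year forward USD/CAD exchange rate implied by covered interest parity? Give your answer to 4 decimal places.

F = S·e^((r_CAD − r_USD)T) = 1.4069 · e^((0.0186 − 0.0312) × 3)
= 1.4069 · e^-0.037800 = 1.4069 × 0.962906
F = 1.3547 CAD per USD

1.3547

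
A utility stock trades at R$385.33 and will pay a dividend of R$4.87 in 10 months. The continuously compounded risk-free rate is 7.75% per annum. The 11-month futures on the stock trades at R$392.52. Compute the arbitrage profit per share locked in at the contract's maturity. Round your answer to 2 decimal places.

PV(dividends) I = 4.87·e^(−0.0775·10/12) = 4.5654
Fair futures F* = (S − I)·e^(rT) = (385.33 − 4.5654)·e^0.071042 = 380.7646 × 1.073626 = 408.7988
Market R$392.52 < fair 408.7988: forward underpriced → reverse cash-and-carry (short the stock, invest proceeds at r, pay the dividends, go long the forward).
Profit at T = |F_mkt − F*| = |392.52 − 408.7988| = R$16.28 per share

R$16.28 per share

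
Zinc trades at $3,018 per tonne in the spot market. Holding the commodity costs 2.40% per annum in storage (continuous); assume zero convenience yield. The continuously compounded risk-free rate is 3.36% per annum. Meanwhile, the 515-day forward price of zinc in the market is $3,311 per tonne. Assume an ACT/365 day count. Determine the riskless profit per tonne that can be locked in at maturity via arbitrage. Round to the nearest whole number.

$37 per tonne

Fair forward: F* = S·e^(carry·T), with carry = (r + u) = 0.0336 + 0.0240 = 0.0576
F* = 3018 · e^(0.0576 × 515/365) = 3018 · e^0.081271 = 3018 × 1.084665 = $3273.5190
Market $3311 > fair $3273.5190: forward overpriced → cash-and-carry (buy spot, short the forward).
At maturity, profit = |F_mkt − F*| = |3311 − 3273.5190| = $37 per tonne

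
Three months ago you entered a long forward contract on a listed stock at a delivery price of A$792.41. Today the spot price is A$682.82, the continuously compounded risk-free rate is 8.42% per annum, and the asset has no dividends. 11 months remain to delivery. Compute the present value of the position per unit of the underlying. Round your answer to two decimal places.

-A$50.73

Current fair forward for the remaining 11 months: F = S·e^(r·T), r = 0.0842
F = 682.82 · e^(0.0842 × 11/12) = 682.82 × 1.080240 = 737.6095
Value of long forward = (F − K)·e^(−rT) = (737.6095 − 792.41) · e^(−0.0842·11/12)
= -54.8005 × 0.925720 = -50.73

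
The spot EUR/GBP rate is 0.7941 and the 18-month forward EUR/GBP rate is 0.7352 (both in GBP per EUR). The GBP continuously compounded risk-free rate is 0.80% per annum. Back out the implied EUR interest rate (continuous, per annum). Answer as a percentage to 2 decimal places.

5.94%

F = S·e^((r_GBP − r_EUR)T) ⇒ r_EUR = r_GBP − ln(F/S)/T
ln(0.7352/0.7941) = -0.077067; /(18/12) = -0.051378
r_EUR = 0.0080 + 0.051378 = 0.059378
r_EUR = 5.94%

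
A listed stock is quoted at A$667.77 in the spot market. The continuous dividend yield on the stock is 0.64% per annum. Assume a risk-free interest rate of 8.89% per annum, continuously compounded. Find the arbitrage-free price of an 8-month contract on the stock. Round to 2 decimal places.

F = S·e^((r − q)T) = 667.77 · e^((0.0889 − 0.0064) × 8/12)
= 667.77 · e^0.055000 = 667.77 × 1.056541
F = A$705.53

A$705.53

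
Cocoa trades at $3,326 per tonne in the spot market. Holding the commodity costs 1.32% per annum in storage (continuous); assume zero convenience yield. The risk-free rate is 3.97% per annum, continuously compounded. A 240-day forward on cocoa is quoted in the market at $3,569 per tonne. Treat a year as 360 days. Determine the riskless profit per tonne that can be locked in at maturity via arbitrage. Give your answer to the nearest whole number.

Fair forward: F* = S·e^(carry·T), with carry = (r + u) = 0.0397 + 0.0132 = 0.0529
F* = 3326 · e^(0.0529 × 240/360) = 3326 · e^0.035267 = 3326 × 1.035896 = $3445.3901
Market $3569 > fair $3445.3901: forward overpriced → cash-and-carry (buy spot, short the forward).
At maturity, profit = |F_mkt − F*| = |3569 − 3445.3901| = $124 per tonne

$124 per tonne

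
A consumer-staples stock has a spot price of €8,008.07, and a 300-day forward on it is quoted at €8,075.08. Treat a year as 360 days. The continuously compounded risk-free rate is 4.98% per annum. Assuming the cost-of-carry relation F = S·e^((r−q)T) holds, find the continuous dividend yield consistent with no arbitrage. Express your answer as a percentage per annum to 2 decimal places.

3.98%

From F = S·e^((r−q)T): (r − q) = ln(F/S)/T
ln(8075.08/8008.07) = ln(1.008368) = 0.008333
(r − q) = 0.008333 / (300/360) = 0.010000
q = r − ln(F/S)/T = 0.0498 − 0.010000 = 0.039800
q = 3.98%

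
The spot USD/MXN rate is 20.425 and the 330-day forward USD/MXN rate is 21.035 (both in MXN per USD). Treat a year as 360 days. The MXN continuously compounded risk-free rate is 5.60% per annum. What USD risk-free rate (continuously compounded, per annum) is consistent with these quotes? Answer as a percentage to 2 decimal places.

2.39%

F = S·e^((r_MXN − r_USD)T) ⇒ r_USD = r_MXN − ln(F/S)/T
ln(21.035/20.425) = 0.029428; /(330/360) = 0.032103
r_USD = 0.0560 − 0.032103 = 0.023897
r_USD = 2.39%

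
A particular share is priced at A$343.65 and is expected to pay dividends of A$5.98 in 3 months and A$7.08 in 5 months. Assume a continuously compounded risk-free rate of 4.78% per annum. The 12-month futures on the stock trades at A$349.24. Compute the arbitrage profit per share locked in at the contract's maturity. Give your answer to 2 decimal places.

A$2.24 per share

PV(dividends) I = 5.98·e^(−0.0478·3/12) + 7.08·e^(−0.0478·5/12) = 12.8493
Fair futures F* = (S − I)·e^(rT) = (343.65 − 12.8493)·e^0.047800 = 330.8007 × 1.048961 = 346.9970
Market A$349.24 > fair 346.9970: forward overpriced → cash-and-carry (borrow at r, buy the stock and collect the dividends, short the forward).
Profit at T = |F_mkt − F*| = |349.24 − 346.9970| = A$2.24 per share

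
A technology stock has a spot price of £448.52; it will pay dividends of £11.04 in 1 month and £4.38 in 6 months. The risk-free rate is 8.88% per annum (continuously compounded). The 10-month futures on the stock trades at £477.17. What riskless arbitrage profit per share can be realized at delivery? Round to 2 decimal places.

£10.51 per share

PV(dividends) I = 11.04·e^(−0.0888·1/12) + 4.38·e^(−0.0888·6/12) = 15.1484
Fair futures F* = (S − I)·e^(rT) = (448.52 − 15.1484)·e^0.074000 = 433.3716 × 1.076807 = 466.6576
Market £477.17 > fair 466.6576: forward overpriced → cash-and-carry (borrow at r, buy the stock and collect the dividends, short the forward).
Profit at T = |F_mkt − F*| = |477.17 − 466.6576| = £10.51 per share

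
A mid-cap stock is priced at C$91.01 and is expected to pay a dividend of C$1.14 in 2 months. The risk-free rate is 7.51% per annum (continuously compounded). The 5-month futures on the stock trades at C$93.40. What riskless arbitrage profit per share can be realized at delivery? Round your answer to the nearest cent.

PV(dividends) I = 1.14·e^(−0.0751·2/12) = 1.1258
Fair futures F* = (S − I)·e^(rT) = (91.01 − 1.1258)·e^0.031292 = 89.8842 × 1.031787 = 92.7413
Market C$93.40 > fair 92.7413: forward overpriced → cash-and-carry (borrow at r, buy the stock and collect the dividends, short the forward).
Profit at T = |F_mkt − F*| = |93.40 − 92.7413| = C$0.66 per share

C$0.66 per share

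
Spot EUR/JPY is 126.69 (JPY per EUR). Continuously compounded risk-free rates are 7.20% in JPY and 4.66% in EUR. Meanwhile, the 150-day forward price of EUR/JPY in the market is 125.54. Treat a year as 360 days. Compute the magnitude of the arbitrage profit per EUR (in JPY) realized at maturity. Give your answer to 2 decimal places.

Fair forward: F* = S·e^(carry·T), with carry = (r_JPY − r_EUR) = 0.0720 − 0.0466 = 0.0254
F* = 126.69 · e^(0.0254 × 150/360) = 126.69 · e^0.010583 = 126.69 × 1.010639 = 128.0379
Market 125.54 < fair 128.0379: forward underpriced → reverse cash-and-carry (short spot, go long the forward).
At maturity, profit = |F_mkt − F*| = |125.54 − 128.0379| = 2.50 per EUR (in JPY)

2.50 per EUR (in JPY)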